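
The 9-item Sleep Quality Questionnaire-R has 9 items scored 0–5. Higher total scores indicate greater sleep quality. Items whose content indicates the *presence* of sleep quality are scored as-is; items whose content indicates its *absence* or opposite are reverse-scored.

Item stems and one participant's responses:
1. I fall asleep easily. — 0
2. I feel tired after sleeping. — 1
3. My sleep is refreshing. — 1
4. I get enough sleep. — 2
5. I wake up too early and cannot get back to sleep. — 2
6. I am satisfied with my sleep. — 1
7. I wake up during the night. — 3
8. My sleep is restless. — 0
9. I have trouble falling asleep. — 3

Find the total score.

20

Items 2, 5, 7, 8, 9 describe the absence/opposite of sleep quality → reverse-score.
reverse-coded value = 5 − response.
  item 1: 0
  item 2: 5 − 1 = 4
  item 3: 1
  item 4: 2
  item 5: 5 − 2 = 3
  item 6: 1
  item 7: 5 − 3 = 2
  item 8: 5 − 0 = 5
  item 9: 5 − 3 = 2
Total = 0 + 4 + 1 + 2 + 3 + 1 + 2 + 5 + 2 = 20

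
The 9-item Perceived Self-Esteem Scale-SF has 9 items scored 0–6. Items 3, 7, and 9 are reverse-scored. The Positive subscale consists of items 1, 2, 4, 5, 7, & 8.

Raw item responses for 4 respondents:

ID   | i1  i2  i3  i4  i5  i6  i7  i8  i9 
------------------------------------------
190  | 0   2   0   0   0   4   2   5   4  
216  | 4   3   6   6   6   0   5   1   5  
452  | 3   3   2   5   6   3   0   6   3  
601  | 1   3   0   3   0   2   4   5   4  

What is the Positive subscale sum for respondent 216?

21

Respondent 216 raw: 4, 3, 6, 6, 6, 0, 5, 1, 5.
Positive items: 1, 2, 4, 5, 7, 8.
Reverse-coded (on a 0–6 scale, reversed = 6 − raw):
  item 1: 4
  item 2: 3
  item 4: 6
  item 5: 6
  item 7: 6 − 5 = 1
  item 8: 1
Sum = 4 + 3 + 6 + 6 + 1 + 1 = 21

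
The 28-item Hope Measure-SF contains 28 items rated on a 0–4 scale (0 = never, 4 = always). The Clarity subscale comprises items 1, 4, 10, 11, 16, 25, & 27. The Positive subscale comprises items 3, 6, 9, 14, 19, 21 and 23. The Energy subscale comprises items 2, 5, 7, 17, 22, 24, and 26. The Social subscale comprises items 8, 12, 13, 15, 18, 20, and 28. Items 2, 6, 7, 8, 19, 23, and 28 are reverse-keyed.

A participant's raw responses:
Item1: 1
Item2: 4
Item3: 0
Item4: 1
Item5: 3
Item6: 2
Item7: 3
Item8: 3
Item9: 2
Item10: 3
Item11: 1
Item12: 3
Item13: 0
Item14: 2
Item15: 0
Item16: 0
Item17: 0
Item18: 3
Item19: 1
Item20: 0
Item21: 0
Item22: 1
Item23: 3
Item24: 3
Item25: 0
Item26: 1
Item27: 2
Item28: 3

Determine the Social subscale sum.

8

Social items: 8, 12, 13, 15, 18, 20, 28.
Of these, items 8 & 28 are reverse-keyed; reversed = (0+4) − raw = 4 − raw.
  item 8: 4 − 3 = 1
  item 12: 3
  item 13: 0
  item 15: 0
  item 18: 3
  item 20: 0
  item 28: 4 − 3 = 1
Sum = 1 + 3 + 0 + 0 + 3 + 0 + 1 = 8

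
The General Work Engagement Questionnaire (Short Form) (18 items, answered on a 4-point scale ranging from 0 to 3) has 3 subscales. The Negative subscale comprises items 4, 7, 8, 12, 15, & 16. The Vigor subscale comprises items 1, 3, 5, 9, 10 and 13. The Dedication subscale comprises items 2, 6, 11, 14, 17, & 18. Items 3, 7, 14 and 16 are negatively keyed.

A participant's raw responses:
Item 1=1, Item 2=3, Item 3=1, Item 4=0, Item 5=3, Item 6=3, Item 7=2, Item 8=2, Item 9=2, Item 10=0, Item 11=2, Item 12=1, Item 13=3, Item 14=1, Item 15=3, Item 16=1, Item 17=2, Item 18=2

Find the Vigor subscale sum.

Vigor items: 1, 3, 5, 9, 10, 13.
Of these, item 3 is negatively keyed; on a 0–3 scale, reversed = 3 − raw.
  item 1: 1
  item 3: 3 − 1 = 2
  item 5: 3
  item 9: 2
  item 10: 0
  item 13: 3
Sum = 1 + 2 + 3 + 2 + 0 + 3 = 11

11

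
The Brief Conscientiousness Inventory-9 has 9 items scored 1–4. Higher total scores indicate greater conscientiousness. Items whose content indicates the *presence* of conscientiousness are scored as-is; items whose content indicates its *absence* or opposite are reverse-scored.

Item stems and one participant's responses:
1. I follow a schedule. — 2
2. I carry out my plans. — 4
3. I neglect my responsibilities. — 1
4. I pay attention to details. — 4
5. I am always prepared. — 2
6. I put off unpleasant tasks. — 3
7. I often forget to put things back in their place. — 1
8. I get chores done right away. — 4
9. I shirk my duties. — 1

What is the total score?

30

Items 3, 6, 7, 9 describe the absence/opposite of conscientiousness → reverse-score.
on a 1–4 scale, reversed = 5 − raw.
  item 1: 2
  item 2: 4
  item 3: 5 − 1 = 4
  item 4: 4
  item 5: 2
  item 6: 5 − 3 = 2
  item 7: 5 − 1 = 4
  item 8: 4
  item 9: 5 − 1 = 4
Total = 2 + 4 + 4 + 4 + 2 + 2 + 4 + 4 + 4 = 30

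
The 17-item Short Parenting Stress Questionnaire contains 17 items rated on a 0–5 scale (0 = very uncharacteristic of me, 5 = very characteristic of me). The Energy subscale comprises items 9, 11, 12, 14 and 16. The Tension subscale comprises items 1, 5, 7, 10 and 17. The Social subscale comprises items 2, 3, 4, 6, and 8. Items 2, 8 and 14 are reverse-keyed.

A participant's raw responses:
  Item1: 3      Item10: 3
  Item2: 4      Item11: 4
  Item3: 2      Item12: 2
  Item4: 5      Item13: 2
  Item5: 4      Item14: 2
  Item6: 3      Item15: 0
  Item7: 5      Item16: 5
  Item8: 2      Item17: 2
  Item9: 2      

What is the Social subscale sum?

14

Social items: 2, 3, 4, 6, 8.
Of these, items 2 & 8 are reverse-keyed; reverse-coded value = 5 − response.
  item 2: 5 − 4 = 1
  item 3: 2
  item 4: 5
  item 6: 3
  item 8: 5 − 2 = 3
Sum = 1 + 2 + 5 + 3 + 3 = 14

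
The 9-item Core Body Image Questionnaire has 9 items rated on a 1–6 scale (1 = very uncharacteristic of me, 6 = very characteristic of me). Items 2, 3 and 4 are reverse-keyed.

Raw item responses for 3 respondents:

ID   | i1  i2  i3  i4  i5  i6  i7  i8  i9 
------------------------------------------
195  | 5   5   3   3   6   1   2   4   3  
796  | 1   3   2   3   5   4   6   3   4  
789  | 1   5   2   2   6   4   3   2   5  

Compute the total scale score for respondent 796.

Respondent 796 raw: 1, 3, 2, 3, 5, 4, 6, 3, 4.
Reverse-coded (reversed = (1+6) − raw = 7 − raw):
  item 1: 1
  item 2: 7 − 3 = 4
  item 3: 7 − 2 = 5
  item 4: 7 − 3 = 4
  item 5: 5
  item 6: 4
  item 7: 6
  item 8: 3
  item 9: 4
Sum = 1 + 4 + 5 + 4 + 5 + 4 + 6 + 3 + 4 = 36

36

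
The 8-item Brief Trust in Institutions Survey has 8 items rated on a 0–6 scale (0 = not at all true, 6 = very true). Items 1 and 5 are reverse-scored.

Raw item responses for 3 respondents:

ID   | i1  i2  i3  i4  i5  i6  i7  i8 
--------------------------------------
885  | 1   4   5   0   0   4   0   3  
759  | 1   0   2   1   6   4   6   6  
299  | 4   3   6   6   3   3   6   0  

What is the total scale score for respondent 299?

Respondent 299 raw: 4, 3, 6, 6, 3, 3, 6, 0.
Reverse-coded (reversed = (0+6) − raw = 6 − raw):
  item 1: 6 − 4 = 2
  item 2: 3
  item 3: 6
  item 4: 6
  item 5: 6 − 3 = 3
  item 6: 3
  item 7: 6
  item 8: 0
Sum = 2 + 3 + 6 + 6 + 3 + 3 + 6 + 0 = 29

29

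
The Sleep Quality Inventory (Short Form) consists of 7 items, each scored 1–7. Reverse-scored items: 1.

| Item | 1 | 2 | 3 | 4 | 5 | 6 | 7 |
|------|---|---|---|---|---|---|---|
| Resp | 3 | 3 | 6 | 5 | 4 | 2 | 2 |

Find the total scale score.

27

Reversing item 1 with 8 − raw:
Total = (8−3) + 3 + 6 + 5 + 4 + 2 + 2
      = 5 + 3 + 6 + 5 + 4 + 2 + 2 = 27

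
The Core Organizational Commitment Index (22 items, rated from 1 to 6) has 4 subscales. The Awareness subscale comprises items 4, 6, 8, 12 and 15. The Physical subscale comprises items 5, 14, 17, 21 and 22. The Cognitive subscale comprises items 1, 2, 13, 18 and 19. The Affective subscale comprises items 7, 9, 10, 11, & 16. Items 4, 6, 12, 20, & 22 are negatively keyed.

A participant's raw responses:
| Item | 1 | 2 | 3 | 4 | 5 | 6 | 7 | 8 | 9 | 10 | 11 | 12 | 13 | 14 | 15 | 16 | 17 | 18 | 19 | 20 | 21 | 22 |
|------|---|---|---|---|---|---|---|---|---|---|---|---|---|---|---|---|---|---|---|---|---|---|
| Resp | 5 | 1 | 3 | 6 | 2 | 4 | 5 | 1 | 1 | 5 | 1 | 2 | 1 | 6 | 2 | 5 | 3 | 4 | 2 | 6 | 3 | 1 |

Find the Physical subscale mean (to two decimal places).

Physical items: 5, 14, 17, 21, 22.
Of these, item 22 is negatively keyed; reverse-coded value = 7 − response.
  item 5: 2
  item 14: 6
  item 17: 3
  item 21: 3
  item 22: 7 − 1 = 6
Sum = 2 + 6 + 3 + 3 + 6 = 20
Mean = 20 / 5 = 4.00

4.00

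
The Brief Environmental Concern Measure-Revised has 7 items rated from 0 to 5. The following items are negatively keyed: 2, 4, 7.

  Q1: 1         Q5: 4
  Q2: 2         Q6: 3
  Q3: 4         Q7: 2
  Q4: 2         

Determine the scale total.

Apply reverse scoring (on a 0–5 scale, reversed = 5 − raw):
  item 2: 5 − 2 = 3
  item 4: 5 − 2 = 3
  item 7: 5 − 2 = 3
Scored items: 1, 3, 4, 3, 4, 3, 3
Total = 1 + 3 + 4 + 3 + 4 + 3 + 3 = 21

21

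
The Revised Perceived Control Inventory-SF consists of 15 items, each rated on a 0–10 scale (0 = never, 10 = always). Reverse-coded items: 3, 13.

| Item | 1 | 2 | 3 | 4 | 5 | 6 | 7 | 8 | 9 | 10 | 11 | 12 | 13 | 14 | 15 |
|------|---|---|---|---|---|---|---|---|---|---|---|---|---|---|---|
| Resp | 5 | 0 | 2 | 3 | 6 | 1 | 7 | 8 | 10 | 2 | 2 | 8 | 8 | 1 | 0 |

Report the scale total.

Reverse-coded items (on a 0–10 scale, reversed = 10 − raw):
  item 3: 10 − 2 = 8
  item 13: 10 − 8 = 2
Scored items: 5, 0, 8, 3, 6, 1, 7, 8, 10, 2, 2, 8, 2, 1, 0
Total = 5 + 0 + 8 + 3 + 6 + 1 + 7 + 8 + 10 + 2 + 2 + 8 + 2 + 1 + 0 = 63

63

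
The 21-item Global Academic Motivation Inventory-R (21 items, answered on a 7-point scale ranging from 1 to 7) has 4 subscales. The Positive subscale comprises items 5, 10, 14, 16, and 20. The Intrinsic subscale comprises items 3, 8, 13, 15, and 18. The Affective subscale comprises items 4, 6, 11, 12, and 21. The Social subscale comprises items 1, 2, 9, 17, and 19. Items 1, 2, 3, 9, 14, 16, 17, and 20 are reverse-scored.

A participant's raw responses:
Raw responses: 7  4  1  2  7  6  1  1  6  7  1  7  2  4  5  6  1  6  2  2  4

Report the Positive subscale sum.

26

Positive items: 5, 10, 14, 16, 20.
Of these, items 14, 16, & 20 are reverse-scored; reverse-coded value = 8 − response.
  item 5: 7
  item 10: 7
  item 14: 8 − 4 = 4
  item 16: 8 − 6 = 2
  item 20: 8 − 2 = 6
Sum = 7 + 7 + 4 + 2 + 6 = 26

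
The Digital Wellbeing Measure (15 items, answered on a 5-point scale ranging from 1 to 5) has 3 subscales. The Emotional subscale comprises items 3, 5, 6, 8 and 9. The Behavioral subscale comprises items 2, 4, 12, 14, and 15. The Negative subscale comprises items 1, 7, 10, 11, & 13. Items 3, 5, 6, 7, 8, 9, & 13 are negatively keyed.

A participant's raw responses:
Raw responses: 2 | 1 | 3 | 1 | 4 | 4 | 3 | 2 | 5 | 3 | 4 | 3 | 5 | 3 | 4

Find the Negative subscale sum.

13

Negative items: 1, 7, 10, 11, 13.
Of these, items 7 & 13 are negatively keyed; on a 1–5 scale, reversed = 6 − raw.
  item 1: 2
  item 7: 6 − 3 = 3
  item 10: 3
  item 11: 4
  item 13: 6 − 5 = 1
Sum = 2 + 3 + 3 + 4 + 1 = 13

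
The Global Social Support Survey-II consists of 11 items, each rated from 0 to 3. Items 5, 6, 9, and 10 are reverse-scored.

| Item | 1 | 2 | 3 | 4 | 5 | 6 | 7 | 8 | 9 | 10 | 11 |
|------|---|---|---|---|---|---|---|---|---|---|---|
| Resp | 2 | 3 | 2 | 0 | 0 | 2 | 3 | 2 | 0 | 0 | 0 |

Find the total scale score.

22

Apply reverse scoring (on a 0–3 scale, reversed = 3 − raw):
  item 5: 3 − 0 = 3
  item 6: 3 − 2 = 1
  item 9: 3 − 0 = 3
  item 10: 3 − 0 = 3
Scored items: 2, 3, 2, 0, 3, 1, 3, 2, 3, 3, 0
Total = 2 + 3 + 2 + 0 + 3 + 1 + 3 + 2 + 3 + 3 + 0 = 22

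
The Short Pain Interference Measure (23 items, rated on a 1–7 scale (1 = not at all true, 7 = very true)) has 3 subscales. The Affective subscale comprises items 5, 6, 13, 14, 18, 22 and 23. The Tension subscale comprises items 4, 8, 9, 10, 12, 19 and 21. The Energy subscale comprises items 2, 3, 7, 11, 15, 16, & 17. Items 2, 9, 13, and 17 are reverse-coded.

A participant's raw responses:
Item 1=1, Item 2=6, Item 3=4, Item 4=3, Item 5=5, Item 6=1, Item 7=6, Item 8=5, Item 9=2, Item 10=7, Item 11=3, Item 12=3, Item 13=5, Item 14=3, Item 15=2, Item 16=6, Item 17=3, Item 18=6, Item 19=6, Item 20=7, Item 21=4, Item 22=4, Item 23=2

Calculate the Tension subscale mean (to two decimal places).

4.86

Tension items: 4, 8, 9, 10, 12, 19, 21.
Of these, item 9 is reverse-coded; reversed = (1+7) − raw = 8 − raw.
  item 4: 3
  item 8: 5
  item 9: 8 − 2 = 6
  item 10: 7
  item 12: 3
  item 19: 6
  item 21: 4
Sum = 3 + 5 + 6 + 7 + 3 + 6 + 4 = 34
Mean = 34 / 7 = 4.86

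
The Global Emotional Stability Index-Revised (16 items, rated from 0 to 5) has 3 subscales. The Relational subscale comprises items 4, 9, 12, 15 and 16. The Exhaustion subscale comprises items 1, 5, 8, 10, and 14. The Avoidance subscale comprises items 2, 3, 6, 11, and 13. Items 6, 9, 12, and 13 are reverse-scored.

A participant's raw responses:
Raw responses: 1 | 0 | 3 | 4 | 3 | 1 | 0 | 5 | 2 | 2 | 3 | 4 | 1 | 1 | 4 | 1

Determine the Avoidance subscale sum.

Avoidance items: 2, 3, 6, 11, 13.
Of these, items 6 & 13 are reverse-scored; on a 0–5 scale, reversed = 5 − raw.
  item 2: 0
  item 3: 3
  item 6: 5 − 1 = 4
  item 11: 3
  item 13: 5 − 1 = 4
Sum = 0 + 3 + 4 + 3 + 4 = 14

14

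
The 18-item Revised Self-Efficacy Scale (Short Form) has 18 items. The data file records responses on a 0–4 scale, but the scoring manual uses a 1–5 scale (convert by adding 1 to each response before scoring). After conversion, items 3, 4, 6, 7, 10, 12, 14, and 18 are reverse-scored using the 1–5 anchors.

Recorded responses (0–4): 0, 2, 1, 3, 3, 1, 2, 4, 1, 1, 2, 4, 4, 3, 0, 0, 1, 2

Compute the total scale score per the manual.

50

Convert to 1–5: 1, 3, 2, 4, 4, 2, 3, 5, 2, 2, 3, 5, 5, 4, 1, 1, 2, 3
Reverse-coded (reverse-coded value = 6 − response):
  item 3: 6 − 2 = 4
  item 4: 6 − 4 = 2
  item 6: 6 − 2 = 4
  item 7: 6 − 3 = 3
  item 10: 6 − 2 = 4
  item 12: 6 − 5 = 1
  item 14: 6 − 4 = 2
  item 18: 6 − 3 = 3
Scored: 1, 3, 4, 2, 4, 4, 3, 5, 2, 4, 3, 1, 5, 2, 1, 1, 2, 3
Total = 50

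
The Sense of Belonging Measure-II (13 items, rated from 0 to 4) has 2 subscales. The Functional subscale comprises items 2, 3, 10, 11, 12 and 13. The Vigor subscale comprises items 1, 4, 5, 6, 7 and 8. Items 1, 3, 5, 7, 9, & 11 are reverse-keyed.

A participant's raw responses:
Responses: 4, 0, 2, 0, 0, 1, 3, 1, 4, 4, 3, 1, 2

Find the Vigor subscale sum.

Vigor items: 1, 4, 5, 6, 7, 8.
Of these, items 1, 5 and 7 are reverse-keyed; reversed = (0+4) − raw = 4 − raw.
  item 1: 4 − 4 = 0
  item 4: 0
  item 5: 4 − 0 = 4
  item 6: 1
  item 7: 4 − 3 = 1
  item 8: 1
Sum = 0 + 0 + 4 + 1 + 1 + 1 = 7

7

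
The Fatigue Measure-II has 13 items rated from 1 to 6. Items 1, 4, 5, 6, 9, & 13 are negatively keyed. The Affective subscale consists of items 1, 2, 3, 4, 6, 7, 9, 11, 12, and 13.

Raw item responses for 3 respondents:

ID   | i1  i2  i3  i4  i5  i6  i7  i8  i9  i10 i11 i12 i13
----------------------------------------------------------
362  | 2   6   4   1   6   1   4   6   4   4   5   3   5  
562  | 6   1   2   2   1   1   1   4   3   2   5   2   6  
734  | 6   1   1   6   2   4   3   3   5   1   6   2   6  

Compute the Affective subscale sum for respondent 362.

Respondent 362 raw: 2, 6, 4, 1, 6, 1, 4, 6, 4, 4, 5, 3, 5.
Affective items: 1, 2, 3, 4, 6, 7, 9, 11, 12, 13.
Reverse-coded (on a 1–6 scale, reversed = 7 − raw):
  item 1: 7 − 2 = 5
  item 2: 6
  item 3: 4
  item 4: 7 − 1 = 6
  item 6: 7 − 1 = 6
  item 7: 4
  item 9: 7 − 4 = 3
  item 11: 5
  item 12: 3
  item 13: 7 − 5 = 2
Sum = 5 + 6 + 4 + 6 + 6 + 4 + 3 + 5 + 3 + 2 = 44

44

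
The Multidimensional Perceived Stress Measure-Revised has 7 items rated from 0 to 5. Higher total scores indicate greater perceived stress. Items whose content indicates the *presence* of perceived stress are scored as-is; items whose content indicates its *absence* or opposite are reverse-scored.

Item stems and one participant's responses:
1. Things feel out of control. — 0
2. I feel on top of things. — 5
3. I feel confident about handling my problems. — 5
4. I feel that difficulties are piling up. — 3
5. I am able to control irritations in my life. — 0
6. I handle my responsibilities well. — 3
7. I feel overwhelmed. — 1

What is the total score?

11

Items 2, 3, 5, 6 describe the absence/opposite of perceived stress → reverse-score.
on a 0–5 scale, reversed = 5 − raw.
  item 1: 0
  item 2: 5 − 5 = 0
  item 3: 5 − 5 = 0
  item 4: 3
  item 5: 5 − 0 = 5
  item 6: 5 − 3 = 2
  item 7: 1
Total = 0 + 0 + 0 + 3 + 5 + 2 + 1 = 11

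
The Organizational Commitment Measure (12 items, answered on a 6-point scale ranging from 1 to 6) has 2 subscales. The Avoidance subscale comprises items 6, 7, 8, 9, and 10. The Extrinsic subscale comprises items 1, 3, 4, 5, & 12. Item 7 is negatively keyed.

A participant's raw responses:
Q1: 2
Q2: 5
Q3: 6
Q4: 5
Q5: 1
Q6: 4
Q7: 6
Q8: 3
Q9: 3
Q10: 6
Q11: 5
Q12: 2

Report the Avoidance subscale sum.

Avoidance items: 6, 7, 8, 9, 10.
Of these, item 7 is negatively keyed; reversed = (1+6) − raw = 7 − raw.
  item 6: 4
  item 7: 7 − 6 = 1
  item 8: 3
  item 9: 3
  item 10: 6
Sum = 4 + 1 + 3 + 3 + 6 = 17

17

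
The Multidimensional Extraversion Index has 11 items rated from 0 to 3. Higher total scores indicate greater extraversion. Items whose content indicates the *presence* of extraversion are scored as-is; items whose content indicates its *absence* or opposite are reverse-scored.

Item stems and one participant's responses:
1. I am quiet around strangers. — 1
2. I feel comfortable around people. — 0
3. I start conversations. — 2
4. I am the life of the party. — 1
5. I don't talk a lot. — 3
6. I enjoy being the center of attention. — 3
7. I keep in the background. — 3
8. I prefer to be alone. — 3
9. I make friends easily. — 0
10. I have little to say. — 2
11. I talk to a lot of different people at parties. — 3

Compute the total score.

Items 1, 5, 7, 8, 10 describe the absence/opposite of extraversion → reverse-score.
reversed = (0+3) − raw = 3 − raw.
  item 1: 3 − 1 = 2
  item 2: 0
  item 3: 2
  item 4: 1
  item 5: 3 − 3 = 0
  item 6: 3
  item 7: 3 − 3 = 0
  item 8: 3 − 3 = 0
  item 9: 0
  item 10: 3 − 2 = 1
  item 11: 3
Total = 2 + 0 + 2 + 1 + 0 + 3 + 0 + 0 + 0 + 1 + 3 = 12

12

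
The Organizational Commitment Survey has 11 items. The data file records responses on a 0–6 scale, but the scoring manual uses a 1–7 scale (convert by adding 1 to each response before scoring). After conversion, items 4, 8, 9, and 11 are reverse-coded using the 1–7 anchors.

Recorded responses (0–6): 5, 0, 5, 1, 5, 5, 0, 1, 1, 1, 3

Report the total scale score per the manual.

Convert to 1–7: 6, 1, 6, 2, 6, 6, 1, 2, 2, 2, 4
Reverse-coded (reverse-coded value = 8 − response):
  item 4: 8 − 2 = 6
  item 8: 8 − 2 = 6
  item 9: 8 − 2 = 6
  item 11: 8 − 4 = 4
Scored: 6, 1, 6, 6, 6, 6, 1, 6, 6, 2, 4
Total = 50

50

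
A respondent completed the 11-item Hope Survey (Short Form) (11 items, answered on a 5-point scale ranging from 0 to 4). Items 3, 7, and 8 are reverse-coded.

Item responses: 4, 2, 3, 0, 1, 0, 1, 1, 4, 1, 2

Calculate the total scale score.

Reverse-coded items use 4 − raw:
  item 3: 4 − 3 = 1
  item 7: 4 − 1 = 3
  item 8: 4 − 1 = 3
After reverse-coding: 4, 2, 1, 0, 1, 0, 3, 3, 4, 1, 2
Total = 4 + 2 + 1 + 0 + 1 + 0 + 3 + 3 + 4 + 1 + 2 = 21

21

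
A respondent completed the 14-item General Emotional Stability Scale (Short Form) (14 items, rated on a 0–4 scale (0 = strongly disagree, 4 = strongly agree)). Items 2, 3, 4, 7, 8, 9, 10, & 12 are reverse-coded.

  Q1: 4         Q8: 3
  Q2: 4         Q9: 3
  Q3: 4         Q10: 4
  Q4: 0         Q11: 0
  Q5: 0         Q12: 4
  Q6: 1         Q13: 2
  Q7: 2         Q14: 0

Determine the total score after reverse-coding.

Raw sum = 31. Reverse-coded items: 2, 3, 4, 7, 8, 9, 10, 12; their raw sum = 24.
Each reversal replaces raw with 4 − raw, changing the total by 4 − 2·raw per item.
Total = 31 + 8·4 − 2·24 = 31 + 32 − 48 = 15

15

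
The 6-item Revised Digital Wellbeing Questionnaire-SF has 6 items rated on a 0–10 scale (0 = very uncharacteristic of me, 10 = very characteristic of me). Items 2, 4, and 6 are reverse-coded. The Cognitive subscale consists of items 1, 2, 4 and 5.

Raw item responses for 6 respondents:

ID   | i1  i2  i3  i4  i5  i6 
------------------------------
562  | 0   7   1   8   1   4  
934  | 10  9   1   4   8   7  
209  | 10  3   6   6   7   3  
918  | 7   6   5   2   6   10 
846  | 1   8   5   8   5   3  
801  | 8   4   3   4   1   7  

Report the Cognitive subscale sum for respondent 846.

Respondent 846 raw: 1, 8, 5, 8, 5, 3.
Cognitive items: 1, 2, 4, 5.
Reverse-coded (reversed = (0+10) − raw = 10 − raw):
  item 1: 1
  item 2: 10 − 8 = 2
  item 4: 10 − 8 = 2
  item 5: 5
Sum = 1 + 2 + 2 + 5 = 10

10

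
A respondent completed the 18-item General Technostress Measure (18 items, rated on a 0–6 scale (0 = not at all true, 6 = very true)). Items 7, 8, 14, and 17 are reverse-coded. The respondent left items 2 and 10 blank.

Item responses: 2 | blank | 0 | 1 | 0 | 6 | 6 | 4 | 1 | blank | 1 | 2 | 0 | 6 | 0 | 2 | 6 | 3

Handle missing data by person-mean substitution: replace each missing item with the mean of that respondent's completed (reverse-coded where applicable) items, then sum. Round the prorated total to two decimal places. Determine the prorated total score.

22.50

Reverse-coded (on a 0–6 scale, reversed = 6 − raw):
  item 7: 6 − 6 = 0
  item 8: 6 − 4 = 2
  item 14: 6 − 6 = 0
  item 17: 6 − 6 = 0
Completed scored items (16 of 18): 2, 0, 1, 0, 6, 0, 2, 1, 1, 2, 0, 0, 0, 2, 0, 3; sum = 20.
Person mean = 20 / 16 ≈ 1.2500
Prorated total = (20 / 16) × 18 = 22.50 (to 2 dp)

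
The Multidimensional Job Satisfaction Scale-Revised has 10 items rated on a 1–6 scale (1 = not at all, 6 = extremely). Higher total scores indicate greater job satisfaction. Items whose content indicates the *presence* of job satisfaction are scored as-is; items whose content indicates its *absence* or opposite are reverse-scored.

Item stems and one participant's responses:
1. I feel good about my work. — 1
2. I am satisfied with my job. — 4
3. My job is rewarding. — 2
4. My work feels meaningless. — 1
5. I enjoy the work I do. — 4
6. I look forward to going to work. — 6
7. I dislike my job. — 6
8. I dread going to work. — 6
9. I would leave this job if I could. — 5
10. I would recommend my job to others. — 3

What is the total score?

30

Items 4, 7, 8, 9 describe the absence/opposite of job satisfaction → reverse-score.
on a 1–6 scale, reversed = 7 − raw.
  item 1: 1
  item 2: 4
  item 3: 2
  item 4: 7 − 1 = 6
  item 5: 4
  item 6: 6
  item 7: 7 − 6 = 1
  item 8: 7 − 6 = 1
  item 9: 7 − 5 = 2
  item 10: 3
Total = 1 + 4 + 2 + 6 + 4 + 6 + 1 + 1 + 2 + 3 = 30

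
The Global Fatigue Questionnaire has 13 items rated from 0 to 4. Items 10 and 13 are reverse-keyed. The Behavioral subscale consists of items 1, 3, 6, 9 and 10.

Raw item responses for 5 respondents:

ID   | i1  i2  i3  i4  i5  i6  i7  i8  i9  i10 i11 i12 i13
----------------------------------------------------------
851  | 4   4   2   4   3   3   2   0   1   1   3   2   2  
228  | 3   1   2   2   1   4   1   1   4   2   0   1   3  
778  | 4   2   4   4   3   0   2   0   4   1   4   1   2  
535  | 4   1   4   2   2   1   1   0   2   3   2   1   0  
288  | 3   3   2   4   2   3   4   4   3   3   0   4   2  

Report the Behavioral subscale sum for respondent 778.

15

Respondent 778 raw: 4, 2, 4, 4, 3, 0, 2, 0, 4, 1, 4, 1, 2.
Behavioral items: 1, 3, 6, 9, 10.
Reverse-coded (on a 0–4 scale, reversed = 4 − raw):
  item 1: 4
  item 3: 4
  item 6: 0
  item 9: 4
  item 10: 4 − 1 = 3
Sum = 4 + 4 + 0 + 4 + 3 = 15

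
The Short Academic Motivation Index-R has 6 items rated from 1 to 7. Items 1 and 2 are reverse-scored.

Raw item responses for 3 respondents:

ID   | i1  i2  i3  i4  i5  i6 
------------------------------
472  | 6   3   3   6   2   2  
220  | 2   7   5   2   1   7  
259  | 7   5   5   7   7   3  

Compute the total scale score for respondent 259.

Respondent 259 raw: 7, 5, 5, 7, 7, 3.
Reverse-coded (reversed = (1+7) − raw = 8 − raw):
  item 1: 8 − 7 = 1
  item 2: 8 − 5 = 3
  item 3: 5
  item 4: 7
  item 5: 7
  item 6: 3
Sum = 1 + 3 + 5 + 7 + 7 + 3 = 26

26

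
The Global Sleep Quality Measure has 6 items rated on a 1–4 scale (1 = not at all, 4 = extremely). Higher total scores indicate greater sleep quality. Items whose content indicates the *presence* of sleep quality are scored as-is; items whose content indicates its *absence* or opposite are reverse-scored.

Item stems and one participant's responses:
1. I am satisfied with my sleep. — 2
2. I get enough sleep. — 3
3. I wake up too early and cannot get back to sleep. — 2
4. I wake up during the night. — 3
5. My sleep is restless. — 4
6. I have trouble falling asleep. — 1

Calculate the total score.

15

Items 3, 4, 5, 6 describe the absence/opposite of sleep quality → reverse-score.
reversed = (1+4) − raw = 5 − raw.
  item 1: 2
  item 2: 3
  item 3: 5 − 2 = 3
  item 4: 5 − 3 = 2
  item 5: 5 − 4 = 1
  item 6: 5 − 1 = 4
Total = 2 + 3 + 3 + 2 + 1 + 4 = 15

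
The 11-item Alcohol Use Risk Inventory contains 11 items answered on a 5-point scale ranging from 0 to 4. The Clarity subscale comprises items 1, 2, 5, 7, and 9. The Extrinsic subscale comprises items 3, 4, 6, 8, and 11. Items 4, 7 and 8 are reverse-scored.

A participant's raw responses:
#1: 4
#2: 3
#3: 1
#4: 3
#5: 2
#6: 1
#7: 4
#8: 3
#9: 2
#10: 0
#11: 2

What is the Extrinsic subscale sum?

Extrinsic items: 3, 4, 6, 8, 11.
Of these, items 4 and 8 are reverse-scored; reverse-coded value = 4 − response.
  item 3: 1
  item 4: 4 − 3 = 1
  item 6: 1
  item 8: 4 − 3 = 1
  item 11: 2
Sum = 1 + 1 + 1 + 1 + 2 = 6

6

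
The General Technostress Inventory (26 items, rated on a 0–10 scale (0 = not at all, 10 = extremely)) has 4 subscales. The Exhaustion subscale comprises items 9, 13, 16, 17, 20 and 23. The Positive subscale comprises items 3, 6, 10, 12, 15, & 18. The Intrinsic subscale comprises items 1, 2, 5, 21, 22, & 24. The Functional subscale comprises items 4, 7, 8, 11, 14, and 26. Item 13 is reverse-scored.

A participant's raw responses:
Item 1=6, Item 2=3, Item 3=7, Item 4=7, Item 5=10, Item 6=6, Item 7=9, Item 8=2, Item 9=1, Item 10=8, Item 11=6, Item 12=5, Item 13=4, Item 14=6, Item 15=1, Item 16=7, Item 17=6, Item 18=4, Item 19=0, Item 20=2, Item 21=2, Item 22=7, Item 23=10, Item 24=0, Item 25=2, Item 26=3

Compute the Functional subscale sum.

33

Functional items: 4, 7, 8, 11, 14, 26.
  item 4: 7
  item 7: 9
  item 8: 2
  item 11: 6
  item 14: 6
  item 26: 3
Sum = 7 + 9 + 2 + 6 + 6 + 3 = 33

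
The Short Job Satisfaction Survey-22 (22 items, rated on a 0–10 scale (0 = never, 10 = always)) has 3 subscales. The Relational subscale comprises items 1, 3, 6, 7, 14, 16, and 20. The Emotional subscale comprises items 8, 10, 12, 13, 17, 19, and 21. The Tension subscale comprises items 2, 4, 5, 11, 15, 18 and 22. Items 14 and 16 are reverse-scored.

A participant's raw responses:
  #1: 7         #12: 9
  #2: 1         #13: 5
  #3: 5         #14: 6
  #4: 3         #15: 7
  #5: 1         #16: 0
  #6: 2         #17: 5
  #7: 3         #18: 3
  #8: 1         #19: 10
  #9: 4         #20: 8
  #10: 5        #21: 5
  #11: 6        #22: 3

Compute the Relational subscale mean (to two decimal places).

Relational items: 1, 3, 6, 7, 14, 16, 20.
Of these, items 14 & 16 are reverse-scored; reverse-coded value = 10 − response.
  item 1: 7
  item 3: 5
  item 6: 2
  item 7: 3
  item 14: 10 − 6 = 4
  item 16: 10 − 0 = 10
  item 20: 8
Sum = 7 + 5 + 2 + 3 + 4 + 10 + 8 = 39
Mean = 39 / 7 = 5.57

5.57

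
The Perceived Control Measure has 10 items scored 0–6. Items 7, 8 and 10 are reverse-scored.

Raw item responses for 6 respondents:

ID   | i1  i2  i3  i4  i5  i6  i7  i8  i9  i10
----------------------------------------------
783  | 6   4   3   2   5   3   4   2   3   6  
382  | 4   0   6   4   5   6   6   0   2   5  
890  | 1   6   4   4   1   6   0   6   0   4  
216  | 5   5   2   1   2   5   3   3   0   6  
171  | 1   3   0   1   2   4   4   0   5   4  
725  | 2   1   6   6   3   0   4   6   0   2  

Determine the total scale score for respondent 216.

26

Respondent 216 raw: 5, 5, 2, 1, 2, 5, 3, 3, 0, 6.
Reverse-coded (on a 0–6 scale, reversed = 6 − raw):
  item 1: 5
  item 2: 5
  item 3: 2
  item 4: 1
  item 5: 2
  item 6: 5
  item 7: 6 − 3 = 3
  item 8: 6 − 3 = 3
  item 9: 0
  item 10: 6 − 6 = 0
Sum = 5 + 5 + 2 + 1 + 2 + 5 + 3 + 3 + 0 + 0 = 26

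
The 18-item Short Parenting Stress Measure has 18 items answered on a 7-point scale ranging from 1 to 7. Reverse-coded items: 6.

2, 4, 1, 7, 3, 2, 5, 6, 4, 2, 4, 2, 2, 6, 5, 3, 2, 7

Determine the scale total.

Reversing item 6 with 8 − raw:
Total = 2 + 4 + 1 + 7 + 3 + (8−2) + 5 + 6 + 4 + 2 + 4 + 2 + 2 + 6 + 5 + 3 + 2 + 7
      = 2 + 4 + 1 + 7 + 3 + 6 + 5 + 6 + 4 + 2 + 4 + 2 + 2 + 6 + 5 + 3 + 2 + 7 = 71

71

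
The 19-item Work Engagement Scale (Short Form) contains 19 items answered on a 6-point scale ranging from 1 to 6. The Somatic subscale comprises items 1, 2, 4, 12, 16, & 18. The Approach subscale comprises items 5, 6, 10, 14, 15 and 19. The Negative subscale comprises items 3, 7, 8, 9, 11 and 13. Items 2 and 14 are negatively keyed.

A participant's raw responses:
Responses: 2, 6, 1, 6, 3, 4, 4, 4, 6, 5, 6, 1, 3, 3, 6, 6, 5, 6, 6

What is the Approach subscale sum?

Approach items: 5, 6, 10, 14, 15, 19.
Of these, item 14 is negatively keyed; reversed = (1+6) − raw = 7 − raw.
  item 5: 3
  item 6: 4
  item 10: 5
  item 14: 7 − 3 = 4
  item 15: 6
  item 19: 6
Sum = 3 + 4 + 5 + 4 + 6 + 6 = 28

28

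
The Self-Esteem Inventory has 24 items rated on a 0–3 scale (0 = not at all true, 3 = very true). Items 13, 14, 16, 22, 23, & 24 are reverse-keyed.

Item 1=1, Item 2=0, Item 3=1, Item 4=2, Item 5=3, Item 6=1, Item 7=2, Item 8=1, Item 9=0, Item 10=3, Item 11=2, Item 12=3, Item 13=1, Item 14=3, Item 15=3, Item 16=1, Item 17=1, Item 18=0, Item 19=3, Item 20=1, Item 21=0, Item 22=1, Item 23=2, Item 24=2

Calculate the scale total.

Reversing items 13, 14, 16, 22, 23, & 24 with 3 − raw:
Total = 1 + 0 + 1 + 2 + 3 + 1 + 2 + 1 + 0 + 3 + 2 + 3 + (3−1) + (3−3) + 3 + (3−1) + 1 + 0 + 3 + 1 + 0 + (3−1) + (3−2) + (3−2)
      = 1 + 0 + 1 + 2 + 3 + 1 + 2 + 1 + 0 + 3 + 2 + 3 + 2 + 0 + 3 + 2 + 1 + 0 + 3 + 1 + 0 + 2 + 1 + 1 = 35

35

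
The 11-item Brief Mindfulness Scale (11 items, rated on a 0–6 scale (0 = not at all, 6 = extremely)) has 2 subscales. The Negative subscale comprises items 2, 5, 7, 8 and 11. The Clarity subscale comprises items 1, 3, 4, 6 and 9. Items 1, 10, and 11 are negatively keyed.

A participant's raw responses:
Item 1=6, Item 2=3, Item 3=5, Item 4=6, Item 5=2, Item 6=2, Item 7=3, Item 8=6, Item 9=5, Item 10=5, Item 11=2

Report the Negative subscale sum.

18

Negative items: 2, 5, 7, 8, 11.
Of these, item 11 is negatively keyed; on a 0–6 scale, reversed = 6 − raw.
  item 2: 3
  item 5: 2
  item 7: 3
  item 8: 6
  item 11: 6 − 2 = 4
Sum = 3 + 2 + 3 + 6 + 4 = 18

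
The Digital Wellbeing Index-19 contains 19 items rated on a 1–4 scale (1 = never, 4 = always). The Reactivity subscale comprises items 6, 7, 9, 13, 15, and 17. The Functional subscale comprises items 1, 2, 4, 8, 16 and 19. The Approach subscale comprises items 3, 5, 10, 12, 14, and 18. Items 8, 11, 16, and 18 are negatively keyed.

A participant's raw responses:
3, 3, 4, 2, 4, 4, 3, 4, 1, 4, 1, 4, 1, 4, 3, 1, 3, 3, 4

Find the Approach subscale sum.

22

Approach items: 3, 5, 10, 12, 14, 18.
Of these, item 18 is negatively keyed; reversed = (1+4) − raw = 5 − raw.
  item 3: 4
  item 5: 4
  item 10: 4
  item 12: 4
  item 14: 4
  item 18: 5 − 3 = 2
Sum = 4 + 4 + 4 + 4 + 4 + 2 = 22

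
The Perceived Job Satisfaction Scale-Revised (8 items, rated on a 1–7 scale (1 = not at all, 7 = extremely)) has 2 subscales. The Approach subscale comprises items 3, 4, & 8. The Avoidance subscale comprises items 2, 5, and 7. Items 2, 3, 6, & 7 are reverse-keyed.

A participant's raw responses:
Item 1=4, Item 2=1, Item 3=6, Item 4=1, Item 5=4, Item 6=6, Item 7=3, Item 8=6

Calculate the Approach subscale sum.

9

Approach items: 3, 4, 8.
Of these, item 3 is reverse-keyed; reverse-coded value = 8 − response.
  item 3: 8 − 6 = 2
  item 4: 1
  item 8: 6
Sum = 2 + 1 + 6 = 9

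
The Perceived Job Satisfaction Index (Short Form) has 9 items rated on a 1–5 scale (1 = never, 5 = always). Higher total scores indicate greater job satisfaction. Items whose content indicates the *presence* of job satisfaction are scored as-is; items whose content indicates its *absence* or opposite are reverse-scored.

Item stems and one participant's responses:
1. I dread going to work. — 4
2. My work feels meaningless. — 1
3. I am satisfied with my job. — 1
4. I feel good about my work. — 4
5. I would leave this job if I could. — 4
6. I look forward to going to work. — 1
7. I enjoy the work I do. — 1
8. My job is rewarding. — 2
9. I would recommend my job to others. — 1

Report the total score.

Items 1, 2, 5 describe the absence/opposite of job satisfaction → reverse-score.
reversed = (1+5) − raw = 6 − raw.
  item 1: 6 − 4 = 2
  item 2: 6 − 1 = 5
  item 3: 1
  item 4: 4
  item 5: 6 − 4 = 2
  item 6: 1
  item 7: 1
  item 8: 2
  item 9: 1
Total = 2 + 5 + 1 + 4 + 2 + 1 + 1 + 2 + 1 = 19

19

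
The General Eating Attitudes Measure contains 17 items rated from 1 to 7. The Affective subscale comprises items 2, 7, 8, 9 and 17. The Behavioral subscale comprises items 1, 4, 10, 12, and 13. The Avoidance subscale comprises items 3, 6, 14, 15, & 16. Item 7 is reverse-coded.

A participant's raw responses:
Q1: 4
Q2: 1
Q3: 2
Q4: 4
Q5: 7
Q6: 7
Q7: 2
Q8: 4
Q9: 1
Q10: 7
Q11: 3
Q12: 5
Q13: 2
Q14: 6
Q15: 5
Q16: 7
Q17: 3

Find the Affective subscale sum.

Affective items: 2, 7, 8, 9, 17.
Of these, item 7 is reverse-coded; on a 1–7 scale, reversed = 8 − raw.
  item 2: 1
  item 7: 8 − 2 = 6
  item 8: 4
  item 9: 1
  item 17: 3
Sum = 1 + 6 + 4 + 1 + 3 = 15

15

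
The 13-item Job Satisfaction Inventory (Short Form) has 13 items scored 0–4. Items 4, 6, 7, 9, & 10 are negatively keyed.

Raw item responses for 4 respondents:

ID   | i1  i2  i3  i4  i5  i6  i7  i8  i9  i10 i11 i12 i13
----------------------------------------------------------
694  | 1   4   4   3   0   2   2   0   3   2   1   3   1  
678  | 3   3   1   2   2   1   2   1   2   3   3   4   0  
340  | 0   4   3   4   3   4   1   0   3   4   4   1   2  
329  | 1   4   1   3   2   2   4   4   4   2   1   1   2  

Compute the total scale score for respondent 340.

Respondent 340 raw: 0, 4, 3, 4, 3, 4, 1, 0, 3, 4, 4, 1, 2.
Reverse-coded (on a 0–4 scale, reversed = 4 − raw):
  item 1: 0
  item 2: 4
  item 3: 3
  item 4: 4 − 4 = 0
  item 5: 3
  item 6: 4 − 4 = 0
  item 7: 4 − 1 = 3
  item 8: 0
  item 9: 4 − 3 = 1
  item 10: 4 − 4 = 0
  item 11: 4
  item 12: 1
  item 13: 2
Sum = 0 + 4 + 3 + 0 + 3 + 0 + 3 + 0 + 1 + 0 + 4 + 1 + 2 = 21

21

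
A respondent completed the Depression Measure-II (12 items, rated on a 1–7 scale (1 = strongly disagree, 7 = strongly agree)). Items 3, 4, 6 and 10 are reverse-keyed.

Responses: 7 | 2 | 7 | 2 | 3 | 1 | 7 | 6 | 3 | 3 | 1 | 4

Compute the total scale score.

Reverse-coded items (reversed = (1+7) − raw = 8 − raw):
  item 3: 8 − 7 = 1
  item 4: 8 − 2 = 6
  item 6: 8 − 1 = 7
  item 10: 8 − 3 = 5
Scored items: 7, 2, 1, 6, 3, 7, 7, 6, 3, 5, 1, 4
Total = 7 + 2 + 1 + 6 + 3 + 7 + 7 + 6 + 3 + 5 + 1 + 4 = 52

52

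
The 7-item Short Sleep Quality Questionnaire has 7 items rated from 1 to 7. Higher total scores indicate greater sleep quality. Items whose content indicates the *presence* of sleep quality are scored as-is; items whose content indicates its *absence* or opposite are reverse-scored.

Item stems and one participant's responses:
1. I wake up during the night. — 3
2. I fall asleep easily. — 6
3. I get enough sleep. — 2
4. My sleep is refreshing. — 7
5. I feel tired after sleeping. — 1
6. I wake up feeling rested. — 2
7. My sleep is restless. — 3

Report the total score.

34

Items 1, 5, 7 describe the absence/opposite of sleep quality → reverse-score.
on a 1–7 scale, reversed = 8 − raw.
  item 1: 8 − 3 = 5
  item 2: 6
  item 3: 2
  item 4: 7
  item 5: 8 − 1 = 7
  item 6: 2
  item 7: 8 − 3 = 5
Total = 5 + 6 + 2 + 7 + 7 + 2 + 5 = 34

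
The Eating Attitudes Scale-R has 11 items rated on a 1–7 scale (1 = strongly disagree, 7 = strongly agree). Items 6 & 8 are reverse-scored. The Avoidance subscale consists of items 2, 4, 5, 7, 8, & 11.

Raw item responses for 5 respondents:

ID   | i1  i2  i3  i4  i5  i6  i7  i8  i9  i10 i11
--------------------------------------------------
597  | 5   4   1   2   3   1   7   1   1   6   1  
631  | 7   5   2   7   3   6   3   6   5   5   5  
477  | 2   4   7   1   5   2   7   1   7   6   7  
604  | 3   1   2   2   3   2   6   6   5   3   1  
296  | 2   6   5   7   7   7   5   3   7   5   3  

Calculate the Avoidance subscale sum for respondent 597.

24

Respondent 597 raw: 5, 4, 1, 2, 3, 1, 7, 1, 1, 6, 1.
Avoidance items: 2, 4, 5, 7, 8, 11.
Reverse-coded (reverse-coded value = 8 − response):
  item 2: 4
  item 4: 2
  item 5: 3
  item 7: 7
  item 8: 8 − 1 = 7
  item 11: 1
Sum = 4 + 2 + 3 + 7 + 7 + 1 = 24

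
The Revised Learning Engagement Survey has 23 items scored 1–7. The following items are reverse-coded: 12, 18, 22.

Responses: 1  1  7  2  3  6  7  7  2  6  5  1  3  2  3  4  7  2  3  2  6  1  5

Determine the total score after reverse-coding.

102

Raw sum = 86. Reverse-coded items: 12, 18, 22; their raw sum = 4.
Each reversal replaces raw with 8 − raw, changing the total by 8 − 2·raw per item.
Total = 86 + 3·8 − 2·4 = 86 + 24 − 8 = 102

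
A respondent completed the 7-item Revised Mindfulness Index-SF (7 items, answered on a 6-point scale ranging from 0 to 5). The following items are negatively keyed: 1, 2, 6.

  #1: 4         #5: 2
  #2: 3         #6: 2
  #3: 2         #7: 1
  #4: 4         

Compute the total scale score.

15

Reverse-coded items (reverse-coded value = 5 − response):
  item 1: 5 − 4 = 1
  item 2: 5 − 3 = 2
  item 6: 5 − 2 = 3
Scored responses: 1, 2, 2, 4, 2, 3, 1
Total = 1 + 2 + 2 + 4 + 2 + 3 + 1 = 15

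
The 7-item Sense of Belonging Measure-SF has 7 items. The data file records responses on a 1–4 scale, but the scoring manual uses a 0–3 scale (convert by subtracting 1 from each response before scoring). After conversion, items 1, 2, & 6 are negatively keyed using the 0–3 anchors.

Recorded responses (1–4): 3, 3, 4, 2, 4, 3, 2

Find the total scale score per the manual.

Convert to 0–3: 2, 2, 3, 1, 3, 2, 1
Reverse-coded (on a 0–3 scale, reversed = 3 − raw):
  item 1: 3 − 2 = 1
  item 2: 3 − 2 = 1
  item 6: 3 − 2 = 1
Scored: 1, 1, 3, 1, 3, 1, 1
Total = 11

11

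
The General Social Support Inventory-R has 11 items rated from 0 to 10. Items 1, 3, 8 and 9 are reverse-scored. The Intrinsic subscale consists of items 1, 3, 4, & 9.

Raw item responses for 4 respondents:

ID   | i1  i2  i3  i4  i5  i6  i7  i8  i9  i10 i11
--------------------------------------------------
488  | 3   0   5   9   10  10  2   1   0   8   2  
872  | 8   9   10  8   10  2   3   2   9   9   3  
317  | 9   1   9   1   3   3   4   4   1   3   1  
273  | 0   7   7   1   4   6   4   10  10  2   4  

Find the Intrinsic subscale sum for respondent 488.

31

Respondent 488 raw: 3, 0, 5, 9, 10, 10, 2, 1, 0, 8, 2.
Intrinsic items: 1, 3, 4, 9.
Reverse-coded (reverse-coded value = 10 − response):
  item 1: 10 − 3 = 7
  item 3: 10 − 5 = 5
  item 4: 9
  item 9: 10 − 0 = 10
Sum = 7 + 5 + 9 + 10 = 31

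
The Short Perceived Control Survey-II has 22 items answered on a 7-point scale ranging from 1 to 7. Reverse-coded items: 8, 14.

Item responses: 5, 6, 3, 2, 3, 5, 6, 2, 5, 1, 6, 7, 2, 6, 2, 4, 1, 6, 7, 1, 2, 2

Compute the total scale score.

84

Raw sum = 84. Reverse-coded items: 8, 14; their raw sum = 8.
Each reversal replaces raw with 8 − raw, changing the total by 8 − 2·raw per item.
Total = 84 + 2·8 − 2·8 = 84 + 16 − 16 = 84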